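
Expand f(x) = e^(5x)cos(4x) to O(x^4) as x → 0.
1 + 5*x + 9*x**2/2 - 115*x**3/6 + O(x**4)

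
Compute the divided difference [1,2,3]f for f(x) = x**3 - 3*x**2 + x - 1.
3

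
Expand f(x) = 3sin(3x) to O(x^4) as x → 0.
9*x - 27*x**3/2 + O(x**4)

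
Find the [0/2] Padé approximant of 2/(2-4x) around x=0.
1/(1 - 2*x)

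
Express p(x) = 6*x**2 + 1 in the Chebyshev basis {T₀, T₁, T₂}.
(4)T₀ + (3)T₂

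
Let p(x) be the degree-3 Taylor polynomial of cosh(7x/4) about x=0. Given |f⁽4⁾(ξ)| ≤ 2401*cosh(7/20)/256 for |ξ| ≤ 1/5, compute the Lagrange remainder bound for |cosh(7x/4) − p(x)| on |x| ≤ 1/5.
2401*cosh(7/20)/3840000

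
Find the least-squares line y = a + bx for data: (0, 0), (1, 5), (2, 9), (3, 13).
a = 3/10, b = 43/10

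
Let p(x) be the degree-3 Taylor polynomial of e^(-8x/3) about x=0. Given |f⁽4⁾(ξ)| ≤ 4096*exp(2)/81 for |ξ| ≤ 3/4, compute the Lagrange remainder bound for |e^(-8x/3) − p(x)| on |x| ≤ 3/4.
2*exp(2)/3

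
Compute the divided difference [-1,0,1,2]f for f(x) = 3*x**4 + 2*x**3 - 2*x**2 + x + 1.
8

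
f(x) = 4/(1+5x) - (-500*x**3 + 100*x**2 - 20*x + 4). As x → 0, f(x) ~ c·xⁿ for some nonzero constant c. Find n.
4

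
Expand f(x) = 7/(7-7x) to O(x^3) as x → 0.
1 + x + x**2 + O(x**3)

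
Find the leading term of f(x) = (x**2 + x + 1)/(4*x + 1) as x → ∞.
x/4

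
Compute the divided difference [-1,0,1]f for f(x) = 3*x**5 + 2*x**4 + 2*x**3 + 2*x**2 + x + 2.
4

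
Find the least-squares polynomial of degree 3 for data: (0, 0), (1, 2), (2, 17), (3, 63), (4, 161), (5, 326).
1/14 + (113/84)x + (-37/14)x² + (37/12)x³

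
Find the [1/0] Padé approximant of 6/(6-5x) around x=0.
5*x/6 + 1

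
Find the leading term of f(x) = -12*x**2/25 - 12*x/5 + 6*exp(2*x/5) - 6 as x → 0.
8*x**3/125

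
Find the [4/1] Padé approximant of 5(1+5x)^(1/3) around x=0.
(3125*x**4/243 - 1000*x**3/81 + 50*x**2/3 + 80*x/3 + 5)/(11*x/3 + 1)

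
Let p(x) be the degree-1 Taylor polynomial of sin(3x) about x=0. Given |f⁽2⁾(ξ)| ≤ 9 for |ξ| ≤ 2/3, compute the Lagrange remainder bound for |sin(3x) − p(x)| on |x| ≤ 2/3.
2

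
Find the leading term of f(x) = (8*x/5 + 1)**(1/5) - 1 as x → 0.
8*x/25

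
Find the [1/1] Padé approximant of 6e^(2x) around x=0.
(6*x + 6)/(1 - x)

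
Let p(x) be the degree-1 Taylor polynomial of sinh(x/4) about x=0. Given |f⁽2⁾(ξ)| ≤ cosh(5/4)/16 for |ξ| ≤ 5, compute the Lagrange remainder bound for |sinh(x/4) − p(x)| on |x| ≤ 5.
25*cosh(5/4)/32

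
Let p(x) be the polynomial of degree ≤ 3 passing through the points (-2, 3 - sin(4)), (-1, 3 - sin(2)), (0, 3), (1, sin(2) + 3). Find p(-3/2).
-7*sin(2)/8 - 5*sin(4)/16 + 3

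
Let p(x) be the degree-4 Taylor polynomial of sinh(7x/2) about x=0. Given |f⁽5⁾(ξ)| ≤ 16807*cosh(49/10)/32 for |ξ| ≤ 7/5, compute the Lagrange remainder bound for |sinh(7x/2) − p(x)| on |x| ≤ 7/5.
282475249*cosh(49/10)/12000000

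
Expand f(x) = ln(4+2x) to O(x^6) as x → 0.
log(4) + x/2 - x**2/8 + x**3/24 - x**4/64 + x**5/160 + O(x**6)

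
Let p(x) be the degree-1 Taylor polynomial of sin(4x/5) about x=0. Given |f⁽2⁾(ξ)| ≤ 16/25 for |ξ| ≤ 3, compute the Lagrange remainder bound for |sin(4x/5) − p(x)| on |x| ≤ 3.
72/25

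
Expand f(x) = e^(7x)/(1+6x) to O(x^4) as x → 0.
1 + x + 37*x**2/2 - 323*x**3/6 + O(x**4)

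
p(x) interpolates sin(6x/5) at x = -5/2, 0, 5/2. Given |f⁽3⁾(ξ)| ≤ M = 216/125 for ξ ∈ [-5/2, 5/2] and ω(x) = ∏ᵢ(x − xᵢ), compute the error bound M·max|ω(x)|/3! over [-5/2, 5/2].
sqrt(3)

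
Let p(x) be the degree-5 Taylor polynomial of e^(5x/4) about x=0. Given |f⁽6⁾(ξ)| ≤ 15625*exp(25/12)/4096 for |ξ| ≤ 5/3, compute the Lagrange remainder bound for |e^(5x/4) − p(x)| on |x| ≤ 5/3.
48828125*exp(25/12)/429981696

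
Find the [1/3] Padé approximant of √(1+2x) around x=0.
(7*x/4 + 1)/(x**3/8 - x**2/4 + 3*x/4 + 1)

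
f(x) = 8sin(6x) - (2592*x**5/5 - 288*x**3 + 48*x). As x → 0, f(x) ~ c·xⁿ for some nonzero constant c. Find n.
7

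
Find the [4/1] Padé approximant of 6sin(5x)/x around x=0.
625*x**4/4 - 125*x**2 + 30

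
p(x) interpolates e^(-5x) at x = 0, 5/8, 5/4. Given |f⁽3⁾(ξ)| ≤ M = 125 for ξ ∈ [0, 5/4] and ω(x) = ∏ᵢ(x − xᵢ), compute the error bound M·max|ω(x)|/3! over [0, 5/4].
15625*sqrt(3)/13824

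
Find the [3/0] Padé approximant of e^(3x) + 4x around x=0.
9*x**3/2 + 9*x**2/2 + 7*x + 1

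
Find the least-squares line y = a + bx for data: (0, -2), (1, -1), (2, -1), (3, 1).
a = -21/10, b = 9/10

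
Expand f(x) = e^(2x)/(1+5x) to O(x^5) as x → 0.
1 - 3*x + 17*x**2 - 251*x**3/3 + 419*x**4 + O(x**5)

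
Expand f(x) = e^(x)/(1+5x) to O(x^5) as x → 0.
1 - 4*x + 41*x**2/2 - 307*x**3/3 + 12281*x**4/24 + O(x**5)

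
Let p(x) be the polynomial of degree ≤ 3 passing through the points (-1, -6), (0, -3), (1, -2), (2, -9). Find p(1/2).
-15/8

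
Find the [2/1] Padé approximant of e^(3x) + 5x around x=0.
(-7*x**2/2 + 7*x + 1)/(1 - x)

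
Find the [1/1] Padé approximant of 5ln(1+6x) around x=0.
30*x/(3*x + 1)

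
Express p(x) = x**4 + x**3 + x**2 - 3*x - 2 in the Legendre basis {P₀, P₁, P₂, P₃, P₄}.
(-22/15)P₀ + (-12/5)P₁ + (26/21)P₂ + (2/5)P₃ + (8/35)P₄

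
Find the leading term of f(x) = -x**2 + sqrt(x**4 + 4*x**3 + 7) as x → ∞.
2*x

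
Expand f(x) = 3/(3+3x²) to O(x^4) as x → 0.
1 - x**2 + O(x**4)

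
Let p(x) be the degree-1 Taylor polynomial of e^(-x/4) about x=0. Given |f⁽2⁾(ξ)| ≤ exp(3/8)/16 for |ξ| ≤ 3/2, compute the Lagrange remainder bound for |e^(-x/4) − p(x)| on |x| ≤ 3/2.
9*exp(3/8)/128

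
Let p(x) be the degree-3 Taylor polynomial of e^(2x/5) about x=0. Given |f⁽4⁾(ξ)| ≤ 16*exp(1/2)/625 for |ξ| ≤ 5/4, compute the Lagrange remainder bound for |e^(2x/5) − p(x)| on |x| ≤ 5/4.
exp(1/2)/384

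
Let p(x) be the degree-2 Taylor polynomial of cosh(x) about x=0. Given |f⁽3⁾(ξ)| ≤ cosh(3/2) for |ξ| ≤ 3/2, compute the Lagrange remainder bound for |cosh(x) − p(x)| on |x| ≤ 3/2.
9*cosh(3/2)/16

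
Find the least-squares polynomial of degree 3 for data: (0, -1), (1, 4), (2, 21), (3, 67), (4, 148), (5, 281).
-115/126 + (1207/756)x + (31/36)x² + (109/54)x³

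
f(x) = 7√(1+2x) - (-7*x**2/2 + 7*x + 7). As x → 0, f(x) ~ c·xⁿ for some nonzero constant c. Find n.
3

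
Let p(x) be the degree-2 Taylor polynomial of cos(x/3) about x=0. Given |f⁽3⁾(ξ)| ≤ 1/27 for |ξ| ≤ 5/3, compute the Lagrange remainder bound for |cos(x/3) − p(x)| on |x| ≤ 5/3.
125/4374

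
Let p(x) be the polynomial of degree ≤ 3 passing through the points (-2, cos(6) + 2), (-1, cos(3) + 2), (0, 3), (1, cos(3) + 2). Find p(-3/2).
cos(3) + 5*cos(6)/16 + 27/16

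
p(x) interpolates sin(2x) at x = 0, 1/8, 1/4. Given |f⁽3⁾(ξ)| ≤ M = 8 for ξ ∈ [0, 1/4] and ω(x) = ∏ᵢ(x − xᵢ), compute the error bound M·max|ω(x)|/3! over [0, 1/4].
sqrt(3)/1728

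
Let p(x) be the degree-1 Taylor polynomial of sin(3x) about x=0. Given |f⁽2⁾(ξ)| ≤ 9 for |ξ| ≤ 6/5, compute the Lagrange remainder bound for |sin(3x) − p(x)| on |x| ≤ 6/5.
162/25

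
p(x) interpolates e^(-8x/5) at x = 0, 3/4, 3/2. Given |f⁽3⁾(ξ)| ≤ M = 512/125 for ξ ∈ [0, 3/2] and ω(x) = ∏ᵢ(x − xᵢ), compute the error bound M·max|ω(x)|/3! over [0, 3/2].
8*sqrt(3)/125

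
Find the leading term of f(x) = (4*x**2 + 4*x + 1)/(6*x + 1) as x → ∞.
2*x/3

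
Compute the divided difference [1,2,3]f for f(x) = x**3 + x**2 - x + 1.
7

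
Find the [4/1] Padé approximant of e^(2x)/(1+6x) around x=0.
(14858*x**4/20895 + 27704*x**3/20895 + 13938*x**2/6965 + 13928*x/6965 + 1)/(41788*x/6965 + 1)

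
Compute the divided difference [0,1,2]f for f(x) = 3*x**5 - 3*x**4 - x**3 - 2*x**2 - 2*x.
19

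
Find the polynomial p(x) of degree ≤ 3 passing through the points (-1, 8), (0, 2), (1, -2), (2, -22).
-3*x**3 + x**2 - 2*x + 2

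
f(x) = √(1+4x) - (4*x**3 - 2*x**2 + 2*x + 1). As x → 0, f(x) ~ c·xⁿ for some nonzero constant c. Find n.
4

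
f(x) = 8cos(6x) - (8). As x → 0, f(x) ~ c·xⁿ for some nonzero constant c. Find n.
2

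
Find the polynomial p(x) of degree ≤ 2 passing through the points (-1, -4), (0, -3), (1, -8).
-3*x**2 - 2*x - 3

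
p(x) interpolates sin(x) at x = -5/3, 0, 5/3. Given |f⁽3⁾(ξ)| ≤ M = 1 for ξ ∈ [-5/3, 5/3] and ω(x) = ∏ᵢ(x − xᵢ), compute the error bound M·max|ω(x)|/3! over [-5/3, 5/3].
125*sqrt(3)/729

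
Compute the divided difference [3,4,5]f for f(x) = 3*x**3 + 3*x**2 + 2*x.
39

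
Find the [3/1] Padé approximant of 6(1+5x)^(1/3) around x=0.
(-250*x**3/27 + 50*x**2/3 + 30*x + 6)/(10*x/3 + 1)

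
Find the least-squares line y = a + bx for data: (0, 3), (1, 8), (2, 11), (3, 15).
a = 17/5, b = 39/10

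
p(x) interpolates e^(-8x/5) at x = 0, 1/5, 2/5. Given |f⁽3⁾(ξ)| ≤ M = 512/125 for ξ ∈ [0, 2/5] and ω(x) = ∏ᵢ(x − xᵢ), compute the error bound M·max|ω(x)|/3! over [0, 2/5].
512*sqrt(3)/421875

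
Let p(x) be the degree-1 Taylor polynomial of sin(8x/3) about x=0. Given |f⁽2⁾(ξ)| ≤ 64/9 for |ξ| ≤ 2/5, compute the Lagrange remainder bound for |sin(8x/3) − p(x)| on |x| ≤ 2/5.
128/225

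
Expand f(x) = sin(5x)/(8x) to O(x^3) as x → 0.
5/8 - 125*x**2/48 + O(x**3)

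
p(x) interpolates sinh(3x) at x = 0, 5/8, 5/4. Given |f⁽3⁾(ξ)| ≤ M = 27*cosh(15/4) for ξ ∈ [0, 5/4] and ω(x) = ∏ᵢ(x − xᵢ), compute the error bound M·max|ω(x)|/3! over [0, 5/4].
125*sqrt(3)*cosh(15/4)/512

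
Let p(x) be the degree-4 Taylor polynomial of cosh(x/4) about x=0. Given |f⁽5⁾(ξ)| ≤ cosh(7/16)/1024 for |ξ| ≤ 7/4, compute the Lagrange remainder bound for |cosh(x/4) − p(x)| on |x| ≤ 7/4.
16807*cosh(7/16)/125829120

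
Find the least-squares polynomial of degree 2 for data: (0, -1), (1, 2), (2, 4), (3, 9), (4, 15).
-5/7 + (93/70)x + (9/14)x²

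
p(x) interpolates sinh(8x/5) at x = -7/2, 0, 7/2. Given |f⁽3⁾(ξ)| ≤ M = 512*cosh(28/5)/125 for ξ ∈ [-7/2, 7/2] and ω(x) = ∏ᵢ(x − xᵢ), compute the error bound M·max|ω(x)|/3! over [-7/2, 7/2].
21952*sqrt(3)*cosh(28/5)/3375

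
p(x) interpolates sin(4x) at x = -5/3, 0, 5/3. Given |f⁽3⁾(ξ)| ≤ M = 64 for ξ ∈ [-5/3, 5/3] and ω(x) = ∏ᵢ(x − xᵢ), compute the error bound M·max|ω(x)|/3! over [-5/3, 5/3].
8000*sqrt(3)/729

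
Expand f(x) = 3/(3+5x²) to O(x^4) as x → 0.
1 - 5*x**2/3 + O(x**4)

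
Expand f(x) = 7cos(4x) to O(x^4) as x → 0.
7 - 56*x**2 + O(x**4)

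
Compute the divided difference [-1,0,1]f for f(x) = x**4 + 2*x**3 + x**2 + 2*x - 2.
2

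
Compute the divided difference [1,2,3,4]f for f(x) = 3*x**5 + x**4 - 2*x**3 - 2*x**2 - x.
203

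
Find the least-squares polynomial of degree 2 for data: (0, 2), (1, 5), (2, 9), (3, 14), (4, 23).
79/35 + (97/70)x + (13/14)x²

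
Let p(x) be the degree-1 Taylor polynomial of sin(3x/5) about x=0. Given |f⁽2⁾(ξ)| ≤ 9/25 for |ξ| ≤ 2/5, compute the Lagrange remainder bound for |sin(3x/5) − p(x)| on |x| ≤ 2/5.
18/625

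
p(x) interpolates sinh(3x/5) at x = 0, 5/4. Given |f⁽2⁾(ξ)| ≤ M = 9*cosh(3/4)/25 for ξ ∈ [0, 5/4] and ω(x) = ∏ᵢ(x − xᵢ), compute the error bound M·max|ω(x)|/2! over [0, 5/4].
9*cosh(3/4)/128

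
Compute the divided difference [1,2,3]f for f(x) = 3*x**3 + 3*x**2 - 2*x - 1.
21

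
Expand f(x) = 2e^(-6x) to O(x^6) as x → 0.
2 - 12*x + 36*x**2 - 72*x**3 + 108*x**4 - 648*x**5/5 + O(x**6)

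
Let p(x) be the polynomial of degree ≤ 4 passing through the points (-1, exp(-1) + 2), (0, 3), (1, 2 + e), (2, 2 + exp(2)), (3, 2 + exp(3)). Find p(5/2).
(-5 + e*(-70*e + 284 + 35*exp(3) + 140*exp(2)))*exp(-1)/128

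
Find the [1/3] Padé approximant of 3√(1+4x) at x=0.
(21*x/2 + 3)/(x**3 - x**2 + 3*x/2 + 1)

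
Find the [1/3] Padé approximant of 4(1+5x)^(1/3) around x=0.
(50*x/3 + 4)/(125*x**3/81 - 25*x**2/18 + 5*x/2 + 1)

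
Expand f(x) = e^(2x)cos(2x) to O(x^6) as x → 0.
1 + 2*x - 8*x**3/3 - 8*x**4/3 - 16*x**5/15 + O(x**6)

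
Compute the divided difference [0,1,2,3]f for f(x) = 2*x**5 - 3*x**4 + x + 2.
32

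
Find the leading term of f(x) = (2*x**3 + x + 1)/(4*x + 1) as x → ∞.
x**2/2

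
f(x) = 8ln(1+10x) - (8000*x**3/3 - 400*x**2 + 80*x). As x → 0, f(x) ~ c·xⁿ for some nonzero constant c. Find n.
4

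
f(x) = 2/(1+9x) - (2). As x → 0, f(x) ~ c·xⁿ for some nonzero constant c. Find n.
1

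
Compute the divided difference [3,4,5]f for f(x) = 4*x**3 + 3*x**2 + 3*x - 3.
51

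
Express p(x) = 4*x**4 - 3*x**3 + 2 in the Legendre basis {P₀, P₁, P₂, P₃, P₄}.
(14/5)P₀ + (-9/5)P₁ + (16/7)P₂ + (-6/5)P₃ + (32/35)P₄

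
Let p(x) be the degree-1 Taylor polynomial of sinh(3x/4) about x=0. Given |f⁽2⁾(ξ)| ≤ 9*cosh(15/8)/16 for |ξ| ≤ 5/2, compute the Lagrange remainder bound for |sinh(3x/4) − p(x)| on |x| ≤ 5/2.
225*cosh(15/8)/128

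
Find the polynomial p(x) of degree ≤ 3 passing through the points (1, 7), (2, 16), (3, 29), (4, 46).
2*x**2 + 3*x + 2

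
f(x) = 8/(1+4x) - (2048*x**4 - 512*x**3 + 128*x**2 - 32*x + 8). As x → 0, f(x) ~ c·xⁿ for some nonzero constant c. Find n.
5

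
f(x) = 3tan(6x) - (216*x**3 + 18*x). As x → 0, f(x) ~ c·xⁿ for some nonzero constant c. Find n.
5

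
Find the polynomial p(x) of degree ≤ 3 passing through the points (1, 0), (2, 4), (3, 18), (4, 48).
x**3 - x**2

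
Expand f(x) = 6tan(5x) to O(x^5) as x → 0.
30*x + 250*x**3 + O(x**5)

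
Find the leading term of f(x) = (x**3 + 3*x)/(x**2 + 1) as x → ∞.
x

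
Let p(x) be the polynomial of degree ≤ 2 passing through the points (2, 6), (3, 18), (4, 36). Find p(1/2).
-3/4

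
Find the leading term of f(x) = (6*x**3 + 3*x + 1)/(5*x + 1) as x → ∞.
6*x**2/5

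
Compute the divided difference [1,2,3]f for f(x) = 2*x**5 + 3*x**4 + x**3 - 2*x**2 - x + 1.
259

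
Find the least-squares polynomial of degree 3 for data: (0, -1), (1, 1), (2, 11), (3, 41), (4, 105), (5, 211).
-8/9 + (467/378)x + (-199/126)x² + (53/27)x³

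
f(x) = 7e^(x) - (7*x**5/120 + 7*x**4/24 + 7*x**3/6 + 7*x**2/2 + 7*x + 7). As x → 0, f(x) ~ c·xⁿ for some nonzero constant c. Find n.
6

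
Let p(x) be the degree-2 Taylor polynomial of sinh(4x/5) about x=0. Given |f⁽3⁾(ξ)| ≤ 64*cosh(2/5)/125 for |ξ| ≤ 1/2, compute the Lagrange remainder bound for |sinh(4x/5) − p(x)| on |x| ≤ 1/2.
4*cosh(2/5)/375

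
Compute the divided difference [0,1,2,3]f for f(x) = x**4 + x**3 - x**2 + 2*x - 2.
7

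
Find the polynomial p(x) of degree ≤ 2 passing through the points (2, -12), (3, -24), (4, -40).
-2*x**2 - 2*x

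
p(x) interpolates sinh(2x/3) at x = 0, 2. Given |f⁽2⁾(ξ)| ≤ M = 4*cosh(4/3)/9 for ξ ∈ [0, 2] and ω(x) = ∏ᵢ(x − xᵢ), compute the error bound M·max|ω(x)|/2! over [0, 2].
2*cosh(4/3)/9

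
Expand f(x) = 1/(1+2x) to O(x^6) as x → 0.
1 - 2*x + 4*x**2 - 8*x**3 + 16*x**4 - 32*x**5 + O(x**6)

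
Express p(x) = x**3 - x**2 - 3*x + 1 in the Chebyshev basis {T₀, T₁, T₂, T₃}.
(1/2)T₀ + (-9/4)T₁ + (-1/2)T₂ + (1/4)T₃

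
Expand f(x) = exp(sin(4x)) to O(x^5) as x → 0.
1 + 4*x + 8*x**2 - 32*x**4 + O(x**5)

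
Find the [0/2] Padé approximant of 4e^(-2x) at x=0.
4/(2*x**2 + 2*x + 1)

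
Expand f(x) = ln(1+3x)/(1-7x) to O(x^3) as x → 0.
3*x + 33*x**2/2 + O(x**3)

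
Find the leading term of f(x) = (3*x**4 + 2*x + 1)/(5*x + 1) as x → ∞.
3*x**3/5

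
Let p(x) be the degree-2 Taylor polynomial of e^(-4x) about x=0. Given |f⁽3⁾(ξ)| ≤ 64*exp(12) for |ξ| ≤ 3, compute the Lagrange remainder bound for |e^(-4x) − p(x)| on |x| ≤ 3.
288*exp(12)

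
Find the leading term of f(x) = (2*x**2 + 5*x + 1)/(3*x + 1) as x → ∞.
2*x/3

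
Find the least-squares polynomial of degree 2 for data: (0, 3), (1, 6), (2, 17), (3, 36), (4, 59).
93/35 + (17/35)x + (24/7)x²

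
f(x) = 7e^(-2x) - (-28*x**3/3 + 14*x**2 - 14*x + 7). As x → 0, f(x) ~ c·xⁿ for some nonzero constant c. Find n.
4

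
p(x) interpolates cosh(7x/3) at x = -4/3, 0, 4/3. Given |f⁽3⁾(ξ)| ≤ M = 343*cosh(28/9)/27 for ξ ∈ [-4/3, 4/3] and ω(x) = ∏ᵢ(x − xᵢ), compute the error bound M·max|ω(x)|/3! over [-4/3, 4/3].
21952*sqrt(3)*cosh(28/9)/19683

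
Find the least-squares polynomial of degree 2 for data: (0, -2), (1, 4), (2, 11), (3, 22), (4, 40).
-7/5 + (11/5)x + (2)x²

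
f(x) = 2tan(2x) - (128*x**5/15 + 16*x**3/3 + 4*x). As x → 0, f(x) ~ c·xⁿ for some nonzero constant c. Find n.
7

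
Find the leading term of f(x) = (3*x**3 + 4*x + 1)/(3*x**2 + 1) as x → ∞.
x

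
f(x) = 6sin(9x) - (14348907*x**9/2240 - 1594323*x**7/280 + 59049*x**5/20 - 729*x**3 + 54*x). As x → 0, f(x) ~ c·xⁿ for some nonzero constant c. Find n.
11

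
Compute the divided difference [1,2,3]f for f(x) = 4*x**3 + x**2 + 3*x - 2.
25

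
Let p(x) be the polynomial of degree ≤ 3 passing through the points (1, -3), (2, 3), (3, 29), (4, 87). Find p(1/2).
-9/4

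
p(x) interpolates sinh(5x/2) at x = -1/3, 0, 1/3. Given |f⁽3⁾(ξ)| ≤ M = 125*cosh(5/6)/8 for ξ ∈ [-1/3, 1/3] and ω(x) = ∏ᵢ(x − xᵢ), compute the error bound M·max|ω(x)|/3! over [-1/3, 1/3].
125*sqrt(3)*cosh(5/6)/5832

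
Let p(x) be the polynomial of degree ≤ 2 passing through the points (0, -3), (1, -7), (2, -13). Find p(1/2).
-19/4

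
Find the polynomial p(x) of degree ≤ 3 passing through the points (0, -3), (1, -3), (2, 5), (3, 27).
x**3 + x**2 - 2*x - 3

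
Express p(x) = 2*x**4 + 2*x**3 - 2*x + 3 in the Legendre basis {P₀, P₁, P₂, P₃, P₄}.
(17/5)P₀ + (-4/5)P₁ + (8/7)P₂ + (4/5)P₃ + (16/35)P₄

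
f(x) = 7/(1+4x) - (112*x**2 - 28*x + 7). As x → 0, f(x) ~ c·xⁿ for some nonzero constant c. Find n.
3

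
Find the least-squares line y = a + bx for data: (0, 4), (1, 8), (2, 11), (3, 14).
a = 43/10, b = 33/10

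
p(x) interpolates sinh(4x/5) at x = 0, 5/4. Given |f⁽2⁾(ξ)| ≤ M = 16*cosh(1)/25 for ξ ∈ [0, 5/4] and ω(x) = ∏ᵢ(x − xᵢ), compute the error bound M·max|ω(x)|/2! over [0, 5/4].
cosh(1)/8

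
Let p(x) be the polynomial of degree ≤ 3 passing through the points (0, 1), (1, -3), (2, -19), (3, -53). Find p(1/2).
1/8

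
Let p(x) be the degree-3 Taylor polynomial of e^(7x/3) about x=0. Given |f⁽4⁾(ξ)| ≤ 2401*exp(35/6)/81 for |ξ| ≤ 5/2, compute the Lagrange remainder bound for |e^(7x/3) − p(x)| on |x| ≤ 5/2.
1500625*exp(35/6)/31104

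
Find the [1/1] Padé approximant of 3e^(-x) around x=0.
(3 - 3*x/2)/(x/2 + 1)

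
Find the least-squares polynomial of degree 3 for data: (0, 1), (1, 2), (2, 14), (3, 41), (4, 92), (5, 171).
121/126 + (-1339/756)x + (71/36)x² + (28/27)x³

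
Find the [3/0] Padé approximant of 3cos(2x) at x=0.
3 - 6*x**2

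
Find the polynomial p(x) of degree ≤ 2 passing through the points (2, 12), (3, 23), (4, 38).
2*x**2 + x + 2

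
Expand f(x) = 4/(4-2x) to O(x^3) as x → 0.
1 + x/2 + x**2/4 + O(x**3)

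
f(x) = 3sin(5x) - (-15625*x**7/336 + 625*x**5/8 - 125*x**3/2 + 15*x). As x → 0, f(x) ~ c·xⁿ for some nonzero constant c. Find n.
9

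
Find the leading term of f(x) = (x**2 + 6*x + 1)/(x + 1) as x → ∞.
x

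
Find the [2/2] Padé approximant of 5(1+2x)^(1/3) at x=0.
(140*x**2/27 + 35*x/3 + 5)/(10*x**2/27 + 5*x/3 + 1)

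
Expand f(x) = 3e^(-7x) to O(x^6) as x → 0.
3 - 21*x + 147*x**2/2 - 343*x**3/2 + 2401*x**4/8 - 16807*x**5/40 + O(x**6)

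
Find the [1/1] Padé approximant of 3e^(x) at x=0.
(3*x/2 + 3)/(1 - x/2)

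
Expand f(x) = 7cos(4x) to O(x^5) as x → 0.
7 - 56*x**2 + 224*x**4/3 + O(x**5)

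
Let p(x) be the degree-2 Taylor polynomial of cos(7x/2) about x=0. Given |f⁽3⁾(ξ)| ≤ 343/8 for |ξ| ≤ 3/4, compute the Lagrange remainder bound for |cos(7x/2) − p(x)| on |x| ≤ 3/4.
3087/1024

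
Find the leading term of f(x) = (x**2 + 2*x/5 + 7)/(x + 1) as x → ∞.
x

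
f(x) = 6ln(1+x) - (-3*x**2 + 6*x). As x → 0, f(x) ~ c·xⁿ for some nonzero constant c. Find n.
3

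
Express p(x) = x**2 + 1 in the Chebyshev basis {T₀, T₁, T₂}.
(3/2)T₀ + (1/2)T₂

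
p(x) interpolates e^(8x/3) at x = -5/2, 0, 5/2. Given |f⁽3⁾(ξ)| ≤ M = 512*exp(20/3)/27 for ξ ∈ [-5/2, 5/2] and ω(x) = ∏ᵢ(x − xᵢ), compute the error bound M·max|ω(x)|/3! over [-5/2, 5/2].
8000*sqrt(3)*exp(20/3)/729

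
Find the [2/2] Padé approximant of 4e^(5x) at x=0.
(25*x**2/3 + 10*x + 4)/(25*x**2/12 - 5*x/2 + 1)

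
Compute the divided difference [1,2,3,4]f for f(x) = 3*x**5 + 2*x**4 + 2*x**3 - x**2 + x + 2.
217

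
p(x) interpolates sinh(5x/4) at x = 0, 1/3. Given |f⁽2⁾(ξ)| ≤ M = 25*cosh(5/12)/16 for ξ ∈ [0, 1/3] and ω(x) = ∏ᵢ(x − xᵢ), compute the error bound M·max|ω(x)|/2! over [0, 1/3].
25*cosh(5/12)/1152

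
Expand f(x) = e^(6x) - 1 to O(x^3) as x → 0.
6*x + 18*x**2 + O(x**3)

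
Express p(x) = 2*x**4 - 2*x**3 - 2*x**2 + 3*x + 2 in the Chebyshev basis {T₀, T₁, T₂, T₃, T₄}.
(7/4)T₀ + (3/2)T₁ + (-1/2)T₃ + (1/4)T₄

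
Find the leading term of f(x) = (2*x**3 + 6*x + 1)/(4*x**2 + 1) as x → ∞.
x/2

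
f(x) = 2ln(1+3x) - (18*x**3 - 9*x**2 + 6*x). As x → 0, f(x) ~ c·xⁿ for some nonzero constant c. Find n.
4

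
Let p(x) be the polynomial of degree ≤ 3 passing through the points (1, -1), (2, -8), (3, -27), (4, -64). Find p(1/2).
-1/8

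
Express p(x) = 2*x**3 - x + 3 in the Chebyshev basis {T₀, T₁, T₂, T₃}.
(3)T₀ + (1/2)T₁ + (1/2)T₃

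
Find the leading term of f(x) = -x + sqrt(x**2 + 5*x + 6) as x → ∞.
5/2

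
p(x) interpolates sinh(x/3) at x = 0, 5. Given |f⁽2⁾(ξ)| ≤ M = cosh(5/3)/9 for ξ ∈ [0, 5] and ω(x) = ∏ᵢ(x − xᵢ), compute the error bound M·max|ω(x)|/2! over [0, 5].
25*cosh(5/3)/72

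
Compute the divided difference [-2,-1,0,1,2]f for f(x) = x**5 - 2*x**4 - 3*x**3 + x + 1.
-2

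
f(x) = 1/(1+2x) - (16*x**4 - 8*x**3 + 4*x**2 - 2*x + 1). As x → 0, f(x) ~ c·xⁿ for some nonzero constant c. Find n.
5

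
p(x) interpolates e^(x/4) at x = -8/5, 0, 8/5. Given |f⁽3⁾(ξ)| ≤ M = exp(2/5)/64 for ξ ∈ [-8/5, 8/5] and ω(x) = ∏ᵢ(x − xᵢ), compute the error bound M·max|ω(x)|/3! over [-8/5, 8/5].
8*sqrt(3)*exp(2/5)/3375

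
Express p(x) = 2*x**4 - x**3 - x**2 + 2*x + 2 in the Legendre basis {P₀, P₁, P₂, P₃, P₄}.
(31/15)P₀ + (7/5)P₁ + (10/21)P₂ + (-2/5)P₃ + (16/35)P₄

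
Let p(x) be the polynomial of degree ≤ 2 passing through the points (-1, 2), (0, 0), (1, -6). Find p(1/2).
-5/2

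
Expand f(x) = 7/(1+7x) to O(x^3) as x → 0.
7 - 49*x + 343*x**2 + O(x**3)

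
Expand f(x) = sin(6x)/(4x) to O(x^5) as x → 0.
3/2 - 9*x**2 + 81*x**4/5 + O(x**5)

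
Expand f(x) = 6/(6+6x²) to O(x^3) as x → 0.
1 - x**2 + O(x**3)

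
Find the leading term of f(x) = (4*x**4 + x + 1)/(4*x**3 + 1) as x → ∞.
x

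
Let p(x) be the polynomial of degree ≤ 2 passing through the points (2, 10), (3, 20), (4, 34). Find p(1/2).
5/2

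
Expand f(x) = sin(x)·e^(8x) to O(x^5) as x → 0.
x + 8*x**2 + 191*x**3/6 + 84*x**4 + O(x**5)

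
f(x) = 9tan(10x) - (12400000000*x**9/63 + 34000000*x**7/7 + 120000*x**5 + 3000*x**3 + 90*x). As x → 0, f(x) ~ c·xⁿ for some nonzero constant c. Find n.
11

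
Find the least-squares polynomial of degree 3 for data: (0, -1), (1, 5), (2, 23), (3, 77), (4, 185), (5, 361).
-40/63 + (163/54)x + (-100/63)x² + (167/54)x³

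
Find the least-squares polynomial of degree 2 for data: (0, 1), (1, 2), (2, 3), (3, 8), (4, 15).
9/7 + (-41/35)x + (8/7)x²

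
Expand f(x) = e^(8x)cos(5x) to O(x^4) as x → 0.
1 + 8*x + 39*x**2/2 - 44*x**3/3 + O(x**4)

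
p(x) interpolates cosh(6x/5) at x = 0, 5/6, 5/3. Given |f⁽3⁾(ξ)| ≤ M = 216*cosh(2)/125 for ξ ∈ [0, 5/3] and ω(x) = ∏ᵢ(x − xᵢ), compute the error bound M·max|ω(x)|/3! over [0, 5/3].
sqrt(3)*cosh(2)/27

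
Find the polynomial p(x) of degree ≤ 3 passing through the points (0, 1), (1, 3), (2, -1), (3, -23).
-2*x**3 + 3*x**2 + x + 1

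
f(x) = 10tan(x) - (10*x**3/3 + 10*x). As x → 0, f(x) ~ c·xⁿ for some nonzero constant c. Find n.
5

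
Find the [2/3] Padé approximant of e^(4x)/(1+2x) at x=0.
(8*x**2/5 + 2*x + 1)/(32*x**3/15 - 12*x**2/5 + 1)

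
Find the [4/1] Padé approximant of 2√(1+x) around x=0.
(3*x**4/320 - x**3/20 + 9*x**2/20 + 12*x/5 + 2)/(7*x/10 + 1)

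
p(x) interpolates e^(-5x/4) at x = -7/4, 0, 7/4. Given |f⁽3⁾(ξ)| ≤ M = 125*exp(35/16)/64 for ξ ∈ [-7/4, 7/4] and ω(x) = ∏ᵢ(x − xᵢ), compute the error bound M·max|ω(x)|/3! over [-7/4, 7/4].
42875*sqrt(3)*exp(35/16)/110592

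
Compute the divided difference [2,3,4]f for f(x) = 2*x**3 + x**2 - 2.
19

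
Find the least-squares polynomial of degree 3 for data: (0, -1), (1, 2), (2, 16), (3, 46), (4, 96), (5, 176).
-145/126 + (409/756)x + (127/63)x² + (107/108)x³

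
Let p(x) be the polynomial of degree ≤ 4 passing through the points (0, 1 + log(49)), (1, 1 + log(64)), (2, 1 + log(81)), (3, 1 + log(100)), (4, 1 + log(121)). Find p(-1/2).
1 + log(425329947*11**(35/64)*sqrt(2)*3**(13/16)*5**(3/16)*7**(59/64)/1048576000)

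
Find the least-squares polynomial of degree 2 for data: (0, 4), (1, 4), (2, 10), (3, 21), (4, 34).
127/35 + (-81/70)x + (31/14)x²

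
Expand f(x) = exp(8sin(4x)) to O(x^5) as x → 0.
1 + 32*x + 512*x**2 + 5376*x**3 + 40960*x**4 + O(x**5)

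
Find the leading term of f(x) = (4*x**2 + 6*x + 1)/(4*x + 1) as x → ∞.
x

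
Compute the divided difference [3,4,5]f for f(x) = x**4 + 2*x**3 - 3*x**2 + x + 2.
118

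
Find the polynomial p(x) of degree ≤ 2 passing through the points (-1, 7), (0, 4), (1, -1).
-x**2 - 4*x + 4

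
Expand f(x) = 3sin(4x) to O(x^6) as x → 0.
12*x - 32*x**3 + 128*x**5/5 + O(x**6)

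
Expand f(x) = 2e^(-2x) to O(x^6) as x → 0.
2 - 4*x + 4*x**2 - 8*x**3/3 + 4*x**4/3 - 8*x**5/15 + O(x**6)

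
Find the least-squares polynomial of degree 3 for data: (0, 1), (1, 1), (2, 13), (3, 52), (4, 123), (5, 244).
62/63 + (-529/189)x + (197/252)x² + (205/108)x³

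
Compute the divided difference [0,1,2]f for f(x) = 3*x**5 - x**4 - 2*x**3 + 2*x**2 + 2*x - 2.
34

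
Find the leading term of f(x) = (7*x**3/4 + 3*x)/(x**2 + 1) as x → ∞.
7*x/4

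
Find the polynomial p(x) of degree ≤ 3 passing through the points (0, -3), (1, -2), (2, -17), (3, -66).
-3*x**3 + x**2 + 3*x - 3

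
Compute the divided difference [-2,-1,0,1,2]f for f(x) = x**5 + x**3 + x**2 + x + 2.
0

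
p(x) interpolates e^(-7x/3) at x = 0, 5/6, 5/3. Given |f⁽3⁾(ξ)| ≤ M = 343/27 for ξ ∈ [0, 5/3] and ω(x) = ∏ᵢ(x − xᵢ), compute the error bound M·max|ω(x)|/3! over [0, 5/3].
42875*sqrt(3)/157464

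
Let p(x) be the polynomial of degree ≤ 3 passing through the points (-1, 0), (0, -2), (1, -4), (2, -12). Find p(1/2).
-21/8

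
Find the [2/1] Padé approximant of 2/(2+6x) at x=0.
1/(3*x + 1)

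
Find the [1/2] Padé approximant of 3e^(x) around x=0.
(x + 3)/(x**2/6 - 2*x/3 + 1)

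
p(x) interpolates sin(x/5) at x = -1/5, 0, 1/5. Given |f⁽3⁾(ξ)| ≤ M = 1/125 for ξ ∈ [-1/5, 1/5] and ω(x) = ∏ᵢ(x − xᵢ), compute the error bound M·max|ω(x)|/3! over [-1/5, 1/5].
sqrt(3)/421875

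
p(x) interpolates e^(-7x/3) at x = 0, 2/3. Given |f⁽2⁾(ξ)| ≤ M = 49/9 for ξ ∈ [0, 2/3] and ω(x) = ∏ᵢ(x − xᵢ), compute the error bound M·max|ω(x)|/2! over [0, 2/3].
49/162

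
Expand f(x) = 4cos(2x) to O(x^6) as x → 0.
4 - 8*x**2 + 8*x**4/3 + O(x**6)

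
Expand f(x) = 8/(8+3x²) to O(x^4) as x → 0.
1 - 3*x**2/8 + O(x**4)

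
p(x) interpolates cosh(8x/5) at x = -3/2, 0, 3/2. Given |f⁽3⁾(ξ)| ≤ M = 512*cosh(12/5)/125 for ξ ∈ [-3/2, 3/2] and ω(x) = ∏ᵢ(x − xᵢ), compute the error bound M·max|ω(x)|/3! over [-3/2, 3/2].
64*sqrt(3)*cosh(12/5)/125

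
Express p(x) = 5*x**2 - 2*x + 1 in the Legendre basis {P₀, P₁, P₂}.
(8/3)P₀ + (-2)P₁ + (10/3)P₂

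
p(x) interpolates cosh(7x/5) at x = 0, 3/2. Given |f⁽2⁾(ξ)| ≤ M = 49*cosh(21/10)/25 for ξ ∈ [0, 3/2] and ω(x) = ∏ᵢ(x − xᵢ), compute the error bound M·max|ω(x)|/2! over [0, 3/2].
441*cosh(21/10)/800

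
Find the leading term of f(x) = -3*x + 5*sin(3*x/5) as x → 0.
-9*x**3/50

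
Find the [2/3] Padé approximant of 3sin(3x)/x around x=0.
(9 - 189*x**2/20)/(9*x**2/20 + 1)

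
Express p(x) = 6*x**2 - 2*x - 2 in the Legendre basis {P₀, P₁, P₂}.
(-2)P₁ + (4)P₂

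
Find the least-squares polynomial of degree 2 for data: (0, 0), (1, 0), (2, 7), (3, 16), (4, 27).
-4/7 + (1/7)x + (12/7)x²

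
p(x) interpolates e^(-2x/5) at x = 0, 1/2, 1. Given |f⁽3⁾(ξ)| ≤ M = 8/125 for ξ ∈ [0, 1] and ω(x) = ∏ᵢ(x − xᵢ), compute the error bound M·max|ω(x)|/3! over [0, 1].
sqrt(3)/3375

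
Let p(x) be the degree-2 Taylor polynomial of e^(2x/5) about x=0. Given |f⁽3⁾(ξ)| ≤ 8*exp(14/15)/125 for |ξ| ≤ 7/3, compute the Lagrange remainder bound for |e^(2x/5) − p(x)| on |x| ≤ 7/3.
1372*exp(14/15)/10125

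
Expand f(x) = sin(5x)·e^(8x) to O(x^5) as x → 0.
5*x + 40*x**2 + 835*x**3/6 + 260*x**4 + O(x**5)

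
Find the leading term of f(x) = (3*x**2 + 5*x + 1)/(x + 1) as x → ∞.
3*x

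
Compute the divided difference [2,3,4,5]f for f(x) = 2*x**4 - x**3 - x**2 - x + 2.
27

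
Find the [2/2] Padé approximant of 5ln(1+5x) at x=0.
25*x*(5*x + 2)/(2*(25*x**2/6 + 5*x + 1))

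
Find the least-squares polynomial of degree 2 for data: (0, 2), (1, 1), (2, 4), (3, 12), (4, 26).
11/5 + (-41/10)x + (5/2)x²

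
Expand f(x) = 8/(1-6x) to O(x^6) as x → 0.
8 + 48*x + 288*x**2 + 1728*x**3 + 10368*x**4 + 62208*x**5 + O(x**6)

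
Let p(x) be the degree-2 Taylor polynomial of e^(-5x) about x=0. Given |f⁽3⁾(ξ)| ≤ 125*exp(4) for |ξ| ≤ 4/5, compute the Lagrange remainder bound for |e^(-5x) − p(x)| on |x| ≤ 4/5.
32*exp(4)/3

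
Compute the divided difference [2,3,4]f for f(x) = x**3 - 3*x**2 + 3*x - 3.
6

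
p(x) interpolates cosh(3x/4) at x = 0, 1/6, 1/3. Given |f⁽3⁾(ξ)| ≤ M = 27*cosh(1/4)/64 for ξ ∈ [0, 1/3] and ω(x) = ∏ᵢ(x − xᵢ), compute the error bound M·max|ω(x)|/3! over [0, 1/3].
sqrt(3)*cosh(1/4)/13824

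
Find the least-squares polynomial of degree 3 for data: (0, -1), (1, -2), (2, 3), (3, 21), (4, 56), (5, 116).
-127/126 + (-1643/756)x + (10/63)x² + (107/108)x³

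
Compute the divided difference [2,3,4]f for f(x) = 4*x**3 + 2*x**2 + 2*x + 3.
38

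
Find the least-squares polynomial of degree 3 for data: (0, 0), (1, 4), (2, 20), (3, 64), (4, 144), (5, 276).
4/63 + (208/189)x + (4/9)x² + (56/27)x³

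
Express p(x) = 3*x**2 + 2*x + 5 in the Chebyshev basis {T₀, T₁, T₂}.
(13/2)T₀ + (2)T₁ + (3/2)T₂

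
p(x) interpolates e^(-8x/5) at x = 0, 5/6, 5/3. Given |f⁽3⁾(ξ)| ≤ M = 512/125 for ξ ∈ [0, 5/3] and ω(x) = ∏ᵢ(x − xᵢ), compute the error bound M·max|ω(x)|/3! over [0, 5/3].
64*sqrt(3)/729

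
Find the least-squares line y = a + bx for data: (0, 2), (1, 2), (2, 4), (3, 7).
a = 6/5, b = 17/10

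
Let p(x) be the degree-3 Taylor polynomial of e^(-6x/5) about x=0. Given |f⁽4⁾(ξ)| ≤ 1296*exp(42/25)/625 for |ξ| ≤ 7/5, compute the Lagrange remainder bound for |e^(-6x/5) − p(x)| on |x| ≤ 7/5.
129654*exp(42/25)/390625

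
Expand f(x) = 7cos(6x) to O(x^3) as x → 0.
7 - 126*x**2 + O(x**3)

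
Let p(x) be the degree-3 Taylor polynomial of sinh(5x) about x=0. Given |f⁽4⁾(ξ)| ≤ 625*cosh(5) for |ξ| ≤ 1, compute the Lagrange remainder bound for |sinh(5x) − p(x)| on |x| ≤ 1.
625*cosh(5)/24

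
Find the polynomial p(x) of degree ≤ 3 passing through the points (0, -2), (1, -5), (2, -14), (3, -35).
-x**3 - 2*x - 2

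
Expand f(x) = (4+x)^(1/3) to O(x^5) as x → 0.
2**(2/3) + 2**(2/3)*x/12 - 2**(2/3)*x**2/144 + 5*2**(2/3)*x**3/5184 - 5*2**(2/3)*x**4/31104 + O(x**5)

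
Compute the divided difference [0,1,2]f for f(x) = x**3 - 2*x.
3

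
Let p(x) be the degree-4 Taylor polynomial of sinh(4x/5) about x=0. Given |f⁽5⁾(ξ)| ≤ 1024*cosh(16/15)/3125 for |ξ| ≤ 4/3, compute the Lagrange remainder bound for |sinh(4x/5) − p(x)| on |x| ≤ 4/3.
131072*cosh(16/15)/11390625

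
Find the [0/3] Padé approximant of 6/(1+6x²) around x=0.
6/(6*x**2 + 1)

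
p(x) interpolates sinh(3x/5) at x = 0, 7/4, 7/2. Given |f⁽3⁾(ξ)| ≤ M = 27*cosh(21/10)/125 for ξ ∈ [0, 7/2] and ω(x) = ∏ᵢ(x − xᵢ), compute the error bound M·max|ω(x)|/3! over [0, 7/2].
343*sqrt(3)*cosh(21/10)/8000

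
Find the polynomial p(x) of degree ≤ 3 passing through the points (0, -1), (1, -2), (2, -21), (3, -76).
-3*x**3 + 2*x - 1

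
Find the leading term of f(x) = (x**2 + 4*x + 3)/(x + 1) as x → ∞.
x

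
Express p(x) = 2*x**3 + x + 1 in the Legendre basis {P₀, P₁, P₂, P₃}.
P₀ + (11/5)P₁ + (4/5)P₃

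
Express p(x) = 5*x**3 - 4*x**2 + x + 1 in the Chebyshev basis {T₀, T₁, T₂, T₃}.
-T₀ + (19/4)T₁ + (-2)T₂ + (5/4)T₃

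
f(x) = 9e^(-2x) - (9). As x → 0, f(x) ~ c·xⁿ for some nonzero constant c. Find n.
1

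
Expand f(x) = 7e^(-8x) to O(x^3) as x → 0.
7 - 56*x + 224*x**2 + O(x**3)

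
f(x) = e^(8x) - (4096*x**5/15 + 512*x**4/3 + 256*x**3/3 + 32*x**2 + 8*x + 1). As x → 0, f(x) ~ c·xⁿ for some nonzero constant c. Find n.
6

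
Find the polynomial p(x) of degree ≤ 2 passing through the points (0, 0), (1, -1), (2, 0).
x**2 - 2*x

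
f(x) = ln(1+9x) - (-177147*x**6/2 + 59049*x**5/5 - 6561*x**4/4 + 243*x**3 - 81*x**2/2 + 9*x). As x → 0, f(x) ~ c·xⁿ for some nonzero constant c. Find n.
7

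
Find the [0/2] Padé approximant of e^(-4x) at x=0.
1/(8*x**2 + 4*x + 1)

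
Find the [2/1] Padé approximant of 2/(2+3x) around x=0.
1/(3*x/2 + 1)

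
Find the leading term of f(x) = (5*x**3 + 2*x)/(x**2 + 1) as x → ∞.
5*x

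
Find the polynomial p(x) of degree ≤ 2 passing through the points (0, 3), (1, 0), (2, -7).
-2*x**2 - x + 3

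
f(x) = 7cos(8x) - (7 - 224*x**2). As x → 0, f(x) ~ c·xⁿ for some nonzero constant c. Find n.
4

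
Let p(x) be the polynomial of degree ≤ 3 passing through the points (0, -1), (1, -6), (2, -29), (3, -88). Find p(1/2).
-19/8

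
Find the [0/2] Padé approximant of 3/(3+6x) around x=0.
1/(2*x + 1)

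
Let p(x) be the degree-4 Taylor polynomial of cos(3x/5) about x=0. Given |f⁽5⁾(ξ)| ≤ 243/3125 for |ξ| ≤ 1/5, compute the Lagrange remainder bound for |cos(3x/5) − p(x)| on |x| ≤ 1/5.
81/390625000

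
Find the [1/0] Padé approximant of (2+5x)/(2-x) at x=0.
3*x + 1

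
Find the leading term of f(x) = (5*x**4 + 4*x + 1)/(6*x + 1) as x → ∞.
5*x**3/6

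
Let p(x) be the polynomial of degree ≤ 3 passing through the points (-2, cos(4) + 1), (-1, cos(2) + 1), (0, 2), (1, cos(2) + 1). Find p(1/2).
cos(4)/16 + 31/16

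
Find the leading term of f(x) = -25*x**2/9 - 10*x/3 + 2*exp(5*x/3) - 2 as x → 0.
125*x**3/81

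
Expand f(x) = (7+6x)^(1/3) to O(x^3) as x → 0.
7**(1/3) + 2*7**(1/3)*x/7 - 4*7**(1/3)*x**2/49 + O(x**3)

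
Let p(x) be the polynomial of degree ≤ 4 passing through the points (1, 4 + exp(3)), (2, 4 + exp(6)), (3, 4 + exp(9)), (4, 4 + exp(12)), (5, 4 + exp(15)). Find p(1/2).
-45*exp(12)/32 - 105*exp(6)/32 + 4 + 315*exp(3)/128 + 189*exp(9)/64 + 35*exp(15)/128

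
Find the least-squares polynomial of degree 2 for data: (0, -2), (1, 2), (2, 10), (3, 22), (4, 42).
-58/35 + (18/35)x + (18/7)x²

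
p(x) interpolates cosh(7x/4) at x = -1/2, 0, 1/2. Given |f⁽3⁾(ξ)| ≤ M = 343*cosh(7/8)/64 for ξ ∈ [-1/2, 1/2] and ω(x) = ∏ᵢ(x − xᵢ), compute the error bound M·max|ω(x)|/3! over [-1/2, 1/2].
343*sqrt(3)*cosh(7/8)/13824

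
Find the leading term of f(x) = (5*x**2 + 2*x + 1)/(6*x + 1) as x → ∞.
5*x/6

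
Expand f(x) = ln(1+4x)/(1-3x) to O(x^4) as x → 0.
4*x + 4*x**2 + 100*x**3/3 + O(x**4)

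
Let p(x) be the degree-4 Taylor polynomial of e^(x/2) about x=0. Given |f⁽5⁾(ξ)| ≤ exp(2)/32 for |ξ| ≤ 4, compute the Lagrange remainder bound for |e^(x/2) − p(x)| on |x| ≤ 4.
4*exp(2)/15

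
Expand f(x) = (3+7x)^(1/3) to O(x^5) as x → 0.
3**(1/3) + 7*3**(1/3)*x/9 - 49*3**(1/3)*x**2/81 + 1715*3**(1/3)*x**3/2187 - 24010*3**(1/3)*x**4/19683 + O(x**5)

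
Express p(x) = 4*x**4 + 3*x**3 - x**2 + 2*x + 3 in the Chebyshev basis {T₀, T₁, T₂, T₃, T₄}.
(4)T₀ + (17/4)T₁ + (3/2)T₂ + (3/4)T₃ + (1/2)T₄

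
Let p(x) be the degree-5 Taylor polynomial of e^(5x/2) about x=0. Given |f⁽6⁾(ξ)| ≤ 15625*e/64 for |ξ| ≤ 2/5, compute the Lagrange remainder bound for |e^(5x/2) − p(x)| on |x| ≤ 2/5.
e/720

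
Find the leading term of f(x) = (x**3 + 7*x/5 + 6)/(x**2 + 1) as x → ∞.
x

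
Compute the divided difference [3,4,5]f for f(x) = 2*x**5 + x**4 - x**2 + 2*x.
1416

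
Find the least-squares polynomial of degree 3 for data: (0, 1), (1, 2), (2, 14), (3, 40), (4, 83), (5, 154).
47/63 + (-323/378)x + (122/63)x² + (47/54)x³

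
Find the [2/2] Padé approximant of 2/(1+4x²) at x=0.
2/(4*x**2 + 1)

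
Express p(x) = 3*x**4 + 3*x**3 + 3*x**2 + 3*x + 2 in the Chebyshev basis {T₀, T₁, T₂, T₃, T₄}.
(37/8)T₀ + (21/4)T₁ + (3)T₂ + (3/4)T₃ + (3/8)T₄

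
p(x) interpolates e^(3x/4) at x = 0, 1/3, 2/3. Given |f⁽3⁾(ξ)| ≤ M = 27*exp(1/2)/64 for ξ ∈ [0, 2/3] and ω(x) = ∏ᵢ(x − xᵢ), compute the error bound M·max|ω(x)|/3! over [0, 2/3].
sqrt(3)*exp(1/2)/1728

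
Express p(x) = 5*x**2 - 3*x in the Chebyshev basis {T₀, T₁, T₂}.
(5/2)T₀ + (-3)T₁ + (5/2)T₂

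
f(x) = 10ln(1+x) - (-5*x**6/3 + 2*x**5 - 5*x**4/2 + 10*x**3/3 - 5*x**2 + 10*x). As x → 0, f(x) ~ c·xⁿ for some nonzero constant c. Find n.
7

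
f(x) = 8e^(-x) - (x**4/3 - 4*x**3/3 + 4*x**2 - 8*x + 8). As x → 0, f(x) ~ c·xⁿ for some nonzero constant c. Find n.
5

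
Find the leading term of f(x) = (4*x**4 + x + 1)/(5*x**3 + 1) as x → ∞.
4*x/5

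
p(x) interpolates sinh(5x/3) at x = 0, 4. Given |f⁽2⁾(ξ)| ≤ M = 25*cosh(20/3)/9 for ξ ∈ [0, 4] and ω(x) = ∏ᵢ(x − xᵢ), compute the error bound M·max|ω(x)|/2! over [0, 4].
50*cosh(20/3)/9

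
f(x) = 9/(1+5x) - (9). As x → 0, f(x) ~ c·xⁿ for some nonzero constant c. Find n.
1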